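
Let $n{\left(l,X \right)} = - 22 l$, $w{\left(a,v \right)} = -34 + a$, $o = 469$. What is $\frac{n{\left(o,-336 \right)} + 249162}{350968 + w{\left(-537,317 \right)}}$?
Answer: $\frac{238844}{350397} \approx 0.68164$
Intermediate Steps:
$\frac{n{\left(o,-336 \right)} + 249162}{350968 + w{\left(-537,317 \right)}} = \frac{\left(-22\right) 469 + 249162}{350968 - 571} = \frac{-10318 + 249162}{350968 - 571} = \frac{238844}{350397}$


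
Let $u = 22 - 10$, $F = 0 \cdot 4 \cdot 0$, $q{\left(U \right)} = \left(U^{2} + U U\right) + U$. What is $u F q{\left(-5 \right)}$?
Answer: $0$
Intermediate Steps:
$q{\left(U \right)} = U + 2 U^{2}$ ($q{\left(U \right)} = \left(U^{2} + U^{2}\right) + U = 2 U^{2} + U = U + 2 U^{2}$)
$F = 0$ ($F = 0 \cdot 0 = 0$)
$u = 12$ ($u = 22 - 10 = 12$)
$u F q{\left(-5 \right)} = 12 \cdot 0 \left(- 5 \left(1 + 2 \left(-5\right)\right)\right) = 0 \left(- 5 \left(1 - 10\right)\right) = 0 \left(\left(-5\right) \left(-9\right)\right) = 0 \cdot 45 = 0$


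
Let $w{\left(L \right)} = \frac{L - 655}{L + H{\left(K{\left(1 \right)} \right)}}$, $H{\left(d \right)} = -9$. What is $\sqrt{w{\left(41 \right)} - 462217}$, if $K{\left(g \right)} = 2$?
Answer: $\frac{i \sqrt{7395779}}{4} \approx 679.88 i$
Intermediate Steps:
$w{\left(L \right)} = \frac{-655 + L}{-9 + L}$ ($w{\left(L \right)} = \frac{L - 655}{L - 9} = \frac{-655 + L}{-9 + L}$)
$\sqrt{w{\left(41 \right)} - 462217} = \sqrt{\frac{-655 + 41}{-9 + 41} - 462217} = \sqrt{\frac{1}{32} \left(-614\right) - 462217} = \sqrt{- \frac{307}{16} - 462217} = \sqrt{- \frac{7395779}{16}} = \frac{i \sqrt{7395779}}{4}$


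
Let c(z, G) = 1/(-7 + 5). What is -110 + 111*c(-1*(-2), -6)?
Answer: -331/2 ≈ -165.50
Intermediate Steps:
c(z, G) = -½ (c(z, G) = 1/(-2) = -½)
-110 + 111*c(-1*(-2), -6) = -110 + 111*(-½) = -110 - 111/2 = -331/2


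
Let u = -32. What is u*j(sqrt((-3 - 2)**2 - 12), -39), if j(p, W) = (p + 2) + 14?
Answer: -512 - 32*sqrt(13) ≈ -627.38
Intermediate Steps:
j(p, W) = 16 + p (j(p, W) = (2 + p) + 14 = 16 + p)
u*j(sqrt((-3 - 2)**2 - 12), -39) = -32*(16 + sqrt((-3 - 2)**2 - 12)) = -32*(16 + sqrt((-5)**2 - 12)) = -32*(16 + sqrt(25 - 12)) = -32*(16 + sqrt(13)) = -512 - 32*sqrt(13)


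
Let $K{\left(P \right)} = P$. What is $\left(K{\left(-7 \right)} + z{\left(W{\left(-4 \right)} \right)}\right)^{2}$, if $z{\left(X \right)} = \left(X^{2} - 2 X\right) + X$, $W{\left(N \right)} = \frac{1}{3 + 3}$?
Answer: $\frac{66049}{1296} \approx 50.964$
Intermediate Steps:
$W{\left(N \right)} = \frac{1}{6}$
$z{\left(X \right)} = X^{2} - X$
$\left(K{\left(-7 \right)} + z{\left(W{\left(-4 \right)} \right)}\right)^{2} = \left(-7 + \frac{-1 + \frac{1}{6}}{6}\right)^{2} = \left(-7 + \frac{1}{6} \left(- \frac{5}{6}\right)\right)^{2} = \left(-7 - \frac{5}{36}\right)^{2} = \left(- \frac{257}{36}\right)^{2} = \frac{66049}{1296}$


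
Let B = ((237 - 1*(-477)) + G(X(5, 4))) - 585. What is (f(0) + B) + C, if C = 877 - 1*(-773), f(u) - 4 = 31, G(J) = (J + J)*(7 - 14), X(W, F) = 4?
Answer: 1758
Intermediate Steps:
G(J) = -14*J (G(J) = (2*J)*(-7) = -14*J)
f(u) = 35 (f(u) = 4 + 31 = 35)
B = 73 (B = ((237 - 1*(-477)) - 14*4) - 585 = ((237 + 477) - 56) - 585 = (714 - 56) - 585 = 658 - 585 = 73)
C = 1650 (C = 877 + 773 = 1650)
(f(0) + B) + C = (35 + 73) + 1650 = 108 + 1650 = 1758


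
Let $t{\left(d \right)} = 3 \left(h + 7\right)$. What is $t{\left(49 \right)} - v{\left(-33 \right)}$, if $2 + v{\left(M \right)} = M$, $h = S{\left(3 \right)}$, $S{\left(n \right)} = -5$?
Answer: $41$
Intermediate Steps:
$h = -5$
$t{\left(d \right)} = 6$ ($t{\left(d \right)} = 3 \left(-5 + 7\right) = 3 \cdot 2 = 6$)
$v{\left(M \right)} = -2 + M$
$t{\left(49 \right)} - v{\left(-33 \right)} = 6 - \left(-2 - 33\right) = 6 - -35 = 6 + 35 = 41$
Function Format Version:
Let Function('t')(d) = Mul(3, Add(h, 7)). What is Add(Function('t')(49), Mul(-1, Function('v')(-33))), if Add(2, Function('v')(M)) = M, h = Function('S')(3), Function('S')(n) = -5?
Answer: 41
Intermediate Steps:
h = -5
Function('t')(d) = 6 (Function('t')(d) = Mul(3, Add(-5, 7)) = Mul(3, 2) = 6)
Function('v')(M) = Add(-2, M)
Add(Function('t')(49), Mul(-1, Function('v')(-33))) = Add(6, Mul(-1, Add(-2, -33))) = Add(6, Mul(-1, -35)) = Add(6, 35) = 41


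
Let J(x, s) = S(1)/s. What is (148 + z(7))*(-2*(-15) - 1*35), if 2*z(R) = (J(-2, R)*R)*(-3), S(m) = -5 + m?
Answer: -770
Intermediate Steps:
J(x, s) = -4/s (J(x, s) = (-5 + 1)/s = -4/s)
z(R) = 6 (z(R) = (((-4/R)*R)*(-3))/2 = (-4*(-3))/2 = (1/2)*12 = 6)
(148 + z(7))*(-2*(-15) - 1*35) = (148 + 6)*(-2*(-15) - 1*35) = 154*(30 - 35) = 154*(-5) = -770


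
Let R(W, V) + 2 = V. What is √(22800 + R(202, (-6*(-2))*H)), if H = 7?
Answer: √22882 ≈ 151.27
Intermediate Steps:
R(W, V) = -2 + V
√(22800 + R(202, (-6*(-2))*H)) = √(22800 + (-2 - 6*(-2)*7)) = √(22800 + (-2 + 12*7)) = √(22800 + (-2 + 84)) = √(22800 + 82) = √22882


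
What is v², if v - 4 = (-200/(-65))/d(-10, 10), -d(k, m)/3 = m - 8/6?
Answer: 430336/28561 ≈ 15.067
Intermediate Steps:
d(k, m) = 4 - 3*m (d(k, m) = -3*(m - 8/6) = -3*(m - 1*4/3) = -3*(m - 4/3) = -3*(-4/3 + m) = 4 - 3*m)
v = 656/169 (v = 4 + (-200/(-65))/(4 - 3*10) = 4 + (-200*(-1/65))/(4 - 30) = 4 + (40/13)/(-26) = 4 + (40/13)*(-1/26) = 4 - 20/169 = 656/169 ≈ 3.8817)
v² = (656/169)² = 430336/28561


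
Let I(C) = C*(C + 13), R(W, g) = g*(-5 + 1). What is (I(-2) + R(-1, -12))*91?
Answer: 2366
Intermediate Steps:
R(W, g) = -4*g (R(W, g) = g*(-4) = -4*g)
I(C) = C*(13 + C)
(I(-2) + R(-1, -12))*91 = (-2*(13 - 2) - 4*(-12))*91 = (-2*11 + 48)*91 = (-22 + 48)*91 = 26*91 = 2366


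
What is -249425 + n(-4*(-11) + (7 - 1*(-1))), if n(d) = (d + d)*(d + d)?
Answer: -238609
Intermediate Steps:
n(d) = 4*d² (n(d) = (2*d)*(2*d) = 4*d²)
-249425 + n(-4*(-11) + (7 - 1*(-1))) = -249425 + 4*(-4*(-11) + (7 - 1*(-1)))² = -249425 + 4*(44 + (7 + 1))² = -249425 + 4*(44 + 8)² = -249425 + 4*52² = -249425 + 4*2704 = -249425 + 10816 = -238609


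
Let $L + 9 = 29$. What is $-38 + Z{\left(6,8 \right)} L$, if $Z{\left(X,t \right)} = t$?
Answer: $122$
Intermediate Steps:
$L = 20$ ($L = -9 + 29 = 20$)
$-38 + Z{\left(6,8 \right)} L = -38 + 8 \cdot 20 = -38 + 160 = 122$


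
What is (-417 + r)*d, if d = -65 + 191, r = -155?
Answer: -72072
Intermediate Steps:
d = 126
(-417 + r)*d = (-417 - 155)*126 = -572*126 = -72072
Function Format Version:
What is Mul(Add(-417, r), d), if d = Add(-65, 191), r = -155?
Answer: -72072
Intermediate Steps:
d = 126
Mul(Add(-417, r), d) = Mul(Add(-417, -155), 126) = Mul(-572, 126) = -72072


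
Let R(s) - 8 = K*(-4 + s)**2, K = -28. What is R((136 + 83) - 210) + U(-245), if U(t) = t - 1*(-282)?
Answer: -655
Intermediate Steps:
U(t) = 282 + t (U(t) = t + 282 = 282 + t)
R(s) = 8 - 28*(-4 + s)**2
R((136 + 83) - 210) + U(-245) = (8 - 28*(-4 + ((136 + 83) - 210))**2) + (282 - 245) = (8 - 28*(-4 + (219 - 210))**2) + 37 = (8 - 28*(-4 + 9)**2) + 37 = (8 - 28*5**2) + 37 = (8 - 28*25) + 37 = (8 - 700) + 37 = -692 + 37 = -655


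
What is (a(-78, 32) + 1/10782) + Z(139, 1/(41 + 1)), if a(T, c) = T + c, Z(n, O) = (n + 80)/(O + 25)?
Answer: -422092685/11331882 ≈ -37.248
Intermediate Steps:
Z(n, O) = (80 + n)/(25 + O)
(a(-78, 32) + 1/10782) + Z(139, 1/(41 + 1)) = ((-78 + 32) + 1/10782) + (80 + 139)/(25 + 1/(41 + 1)) = (-46 + 1/10782) + 219/(25 + 1/42) = -495971/10782 + 219/(25 + 1/42) = -495971/10782 + 219/(1051/42) = -495971/10782 + (42/1051)*219 = -495971/10782 + 9198/1051 = -422092685/11331882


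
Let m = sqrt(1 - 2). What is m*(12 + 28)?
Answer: 40*I ≈ 40.0*I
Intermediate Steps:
m = I (m = sqrt(-1) = I ≈ 1.0*I)
m*(12 + 28) = I*(12 + 28) = I*40 = 40*I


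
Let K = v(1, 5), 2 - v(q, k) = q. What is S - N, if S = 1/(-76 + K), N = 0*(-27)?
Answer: -1/75 ≈ -0.013333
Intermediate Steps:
v(q, k) = 2 - q
N = 0
K = 1 (K = 2 - 1*1 = 2 - 1 = 1)
S = -1/75 (S = 1/(-76 + 1) = 1/(-75) = -1/75 ≈ -0.013333)
S - N = -1/75 - 1*0 = -1/75 + 0 = -1/75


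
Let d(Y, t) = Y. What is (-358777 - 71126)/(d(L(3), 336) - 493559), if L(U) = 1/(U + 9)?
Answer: 5158836/5922707 ≈ 0.87103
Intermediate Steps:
L(U) = 1/(9 + U)
(-358777 - 71126)/(d(L(3), 336) - 493559) = (-358777 - 71126)/(1/(9 + 3) - 493559) = -429903/(1/12 - 493559) = -429903/(-5922707/12) = -429903*(-12/5922707) = 5158836/5922707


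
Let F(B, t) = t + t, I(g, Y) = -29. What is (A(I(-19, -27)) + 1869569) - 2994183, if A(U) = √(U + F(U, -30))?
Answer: -1124614 + I*√89 ≈ -1.1246e+6 + 9.434*I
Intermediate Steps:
F(B, t) = 2*t
A(U) = √(-60 + U) (A(U) = √(U + 2*(-30)) = √(U - 60) = √(-60 + U))
(A(I(-19, -27)) + 1869569) - 2994183 = (√(-60 - 29) + 1869569) - 2994183 = (√(-89) + 1869569) - 2994183 = (I*√89 + 1869569) - 2994183 = (1869569 + I*√89) - 2994183 = -1124614 + I*√89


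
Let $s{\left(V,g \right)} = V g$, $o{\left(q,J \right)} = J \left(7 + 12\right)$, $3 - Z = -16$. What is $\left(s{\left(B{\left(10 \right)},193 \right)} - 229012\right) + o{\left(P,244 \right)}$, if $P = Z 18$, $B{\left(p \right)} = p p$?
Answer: $-205076$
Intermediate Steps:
$Z = 19$ ($Z = 3 - -16 = 3 + 16 = 19$)
$B{\left(p \right)} = p^{2}$
$P = 342$ ($P = 19 \cdot 18 = 342$)
$o{\left(q,J \right)} = 19 J$ ($o{\left(q,J \right)} = J 19 = 19 J$)
$\left(s{\left(B{\left(10 \right)},193 \right)} - 229012\right) + o{\left(P,244 \right)} = \left(10^{2} \cdot 193 - 229012\right) + 19 \cdot 244 = \left(100 \cdot 193 - 229012\right) + 4636 = \left(19300 - 229012\right) + 4636 = -209712 + 4636 = -205076$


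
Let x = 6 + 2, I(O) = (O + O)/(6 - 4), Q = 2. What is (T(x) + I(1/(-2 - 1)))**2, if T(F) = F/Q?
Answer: 121/9 ≈ 13.444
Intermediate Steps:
I(O) = O (I(O) = (2*O)/2 = (2*O)*(1/2) = O)
x = 8
T(F) = F/2
(T(x) + I(1/(-2 - 1)))**2 = ((1/2)*8 + 1/(-2 - 1))**2 = (4 + 1/(-3))**2 = (4 - 1/3)**2 = (11/3)**2 = 121/9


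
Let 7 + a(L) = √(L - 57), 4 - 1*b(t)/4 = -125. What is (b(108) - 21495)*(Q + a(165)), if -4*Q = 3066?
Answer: 32454513/2 - 125874*√3 ≈ 1.6009e+7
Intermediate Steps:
Q = -1533/2 (Q = -¼*3066 = -1533/2 ≈ -766.50)
b(t) = 516 (b(t) = 16 - 4*(-125) = 16 + 500 = 516)
a(L) = -7 + √(-57 + L) (a(L) = -7 + √(L - 57) = -7 + √(-57 + L))
(b(108) - 21495)*(Q + a(165)) = (516 - 21495)*(-1533/2 + (-7 + √(-57 + 165))) = -20979*(-1533/2 + (-7 + √108)) = -20979*(-1533/2 + (-7 + 6*√3)) = -20979*(-1547/2 + 6*√3) = 32454513/2 - 125874*√3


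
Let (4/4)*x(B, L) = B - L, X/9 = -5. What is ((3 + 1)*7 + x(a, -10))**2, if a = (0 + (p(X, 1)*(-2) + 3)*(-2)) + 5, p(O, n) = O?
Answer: 20449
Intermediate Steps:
X = -45 (X = 9*(-5) = -45)
a = -181 (a = (0 + (-45*(-2) + 3)*(-2)) + 5 = (0 + (90 + 3)*(-2)) + 5 = (0 + 93*(-2)) + 5 = (0 - 186) + 5 = -186 + 5 = -181)
x(B, L) = B - L
((3 + 1)*7 + x(a, -10))**2 = ((3 + 1)*7 + (-181 - 1*(-10)))**2 = (4*7 + (-181 + 10))**2 = (28 - 171)**2 = (-143)**2 = 20449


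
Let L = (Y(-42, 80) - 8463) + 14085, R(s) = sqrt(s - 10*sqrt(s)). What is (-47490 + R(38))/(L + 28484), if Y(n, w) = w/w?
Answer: -15830/11369 + sqrt(38 - 10*sqrt(38))/34107 ≈ -1.3924 + 0.00014257*I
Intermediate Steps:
Y(n, w) = 1
L = 5623 (L = (1 - 8463) + 14085 = -8462 + 14085 = 5623)
(-47490 + R(38))/(L + 28484) = (-47490 + sqrt(38 - 10*sqrt(38)))/(5623 + 28484) = (-47490 + sqrt(38 - 10*sqrt(38)))/34107 = (-47490 + sqrt(38 - 10*sqrt(38)))*(1/34107) = -15830/11369 + sqrt(38 - 10*sqrt(38))/34107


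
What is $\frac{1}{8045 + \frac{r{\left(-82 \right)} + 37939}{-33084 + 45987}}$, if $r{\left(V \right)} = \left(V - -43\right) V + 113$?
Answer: $\frac{391}{3146845} \approx 0.00012425$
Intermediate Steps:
$r{\left(V \right)} = 113 + V \left(43 + V\right)$ ($r{\left(V \right)} = \left(V + 43\right) V + 113 = \left(43 + V\right) V + 113 = V \left(43 + V\right) + 113 = 113 + V \left(43 + V\right)$)
$\frac{1}{8045 + \frac{r{\left(-82 \right)} + 37939}{-33084 + 45987}} = \frac{1}{8045 + \frac{\left(113 + \left(-82\right)^{2} + 43 \left(-82\right)\right) + 37939}{-33084 + 45987}} = \frac{1}{8045 + \frac{\left(113 + 6724 - 3526\right) + 37939}{12903}} = \frac{1}{8045 + \left(3311 + 37939\right) \frac{1}{12903}} = \frac{1}{8045 + 41250 \cdot \frac{1}{12903}} = \frac{1}{8045 + \frac{1250}{391}} = \frac{1}{\frac{3146845}{391}} = \frac{391}{3146845}$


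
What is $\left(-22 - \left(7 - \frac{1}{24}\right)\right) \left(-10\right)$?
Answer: $\frac{3475}{12} \approx 289.58$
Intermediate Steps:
$\left(-22 - \left(7 - \frac{1}{24}\right)\right) \left(-10\right) = \left(-22 + \left(-7 + \frac{1}{24}\right)\right) \left(-10\right) = \left(-22 - \frac{167}{24}\right) \left(-10\right) = \left(- \frac{695}{24}\right) \left(-10\right) = \frac{3475}{12}$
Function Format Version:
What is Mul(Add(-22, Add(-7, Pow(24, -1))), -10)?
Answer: Rational(3475, 12) ≈ 289.58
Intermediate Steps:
Mul(Add(-22, Add(-7, Pow(24, -1))), -10) = Mul(Add(-22, Add(-7, Rational(1, 24))), -10) = Mul(Add(-22, Rational(-167, 24)), -10) = Mul(Rational(-695, 24), -10) = Rational(3475, 12)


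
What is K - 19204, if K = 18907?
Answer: -297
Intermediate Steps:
K - 19204 = 18907 - 19204 = -297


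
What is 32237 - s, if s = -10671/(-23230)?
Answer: 748854839/23230 ≈ 32237.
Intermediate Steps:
s = 10671/23230 (s = -10671*(-1/23230) = 10671/23230 ≈ 0.45936)
32237 - s = 32237 - 1*10671/23230 = 32237 - 10671/23230 = 748854839/23230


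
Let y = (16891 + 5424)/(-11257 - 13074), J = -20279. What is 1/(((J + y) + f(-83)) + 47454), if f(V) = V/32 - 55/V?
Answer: 64623136/1755949658461 ≈ 3.6802e-5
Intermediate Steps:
f(V) = -55/V + V/32 (f(V) = V*(1/32) - 55/V = V/32 - 55/V = -55/V + V/32)
y = -22315/24331 (y = 22315/(-24331) = 22315*(-1/24331) = -22315/24331 ≈ -0.91714)
1/(((J + y) + f(-83)) + 47454) = 1/(((-20279 - 22315/24331) + (-55/(-83) + (1/32)*(-83))) + 47454) = 1/((-493430664/24331 + (-55*(-1/83) - 83/32)) + 47454) = 1/((-493430664/24331 + (55/83 - 83/32)) + 47454) = 1/((-493430664/24331 - 5129/2656) + 47454) = 1/(-1310676637283/64623136 + 47454) = 1/(1755949658461/64623136) = 64623136/1755949658461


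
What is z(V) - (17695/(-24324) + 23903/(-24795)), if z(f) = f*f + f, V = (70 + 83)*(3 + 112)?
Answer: 62241647477387899/201037860 ≈ 3.0960e+8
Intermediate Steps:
V = 17595 (V = 153*115 = 17595)
z(f) = f + f² (z(f) = f² + f = f + f²)
z(V) - (17695/(-24324) + 23903/(-24795)) = 17595*(1 + 17595) - (17695/(-24324) + 23903/(-24795)) = 17595*17596 - (17695*(-1/24324) + 23903*(-1/24795)) = 309601620 - (-17695/24324 - 23903/24795) = 309601620 - 1*(-340054699/201037860) = 309601620 + 340054699/201037860 = 62241647477387899/201037860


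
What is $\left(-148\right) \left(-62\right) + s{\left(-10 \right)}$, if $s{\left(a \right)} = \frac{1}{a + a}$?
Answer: $\frac{183519}{20} \approx 9176.0$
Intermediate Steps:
$s{\left(a \right)} = \frac{1}{2 a}$
$\left(-148\right) \left(-62\right) + s{\left(-10 \right)} = \left(-148\right) \left(-62\right) + \frac{1}{2 \left(-10\right)} = 9176 + \frac{1}{2} \left(- \frac{1}{10}\right) = 9176 - \frac{1}{20} = \frac{183519}{20}$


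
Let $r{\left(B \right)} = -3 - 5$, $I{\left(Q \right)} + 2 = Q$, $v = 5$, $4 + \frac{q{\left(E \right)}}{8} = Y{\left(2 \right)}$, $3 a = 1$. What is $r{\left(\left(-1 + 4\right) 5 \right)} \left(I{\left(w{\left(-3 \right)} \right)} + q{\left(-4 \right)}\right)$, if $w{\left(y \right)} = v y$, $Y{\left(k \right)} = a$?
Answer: $\frac{1112}{3} \approx 370.67$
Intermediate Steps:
$a = \frac{1}{3}$ ($a = \frac{1}{3} \cdot 1 = \frac{1}{3} \approx 0.33333$)
$Y{\left(k \right)} = \frac{1}{3}$
$q{\left(E \right)} = - \frac{88}{3}$ ($q{\left(E \right)} = -32 + 8 \cdot \frac{1}{3} = -32 + \frac{8}{3} = - \frac{88}{3}$)
$w{\left(y \right)} = 5 y$
$I{\left(Q \right)} = -2 + Q$
$r{\left(B \right)} = -8$ ($r{\left(B \right)} = -3 - 5 = -8$)
$r{\left(\left(-1 + 4\right) 5 \right)} \left(I{\left(w{\left(-3 \right)} \right)} + q{\left(-4 \right)}\right) = - 8 \left(\left(-2 + 5 \left(-3\right)\right) - \frac{88}{3}\right) = - 8 \left(\left(-2 - 15\right) - \frac{88}{3}\right) = - 8 \left(-17 - \frac{88}{3}\right) = \left(-8\right) \left(- \frac{139}{3}\right) = \frac{1112}{3}$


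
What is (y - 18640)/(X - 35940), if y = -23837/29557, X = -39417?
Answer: 16695949/67494753 ≈ 0.24737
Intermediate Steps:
y = -2167/2687 (y = -23837*1/29557 = -2167/2687 ≈ -0.80648)
(y - 18640)/(X - 35940) = (-2167/2687 - 18640)/(-39417 - 35940) = -50087847/2687/(-75357) = -50087847/2687*(-1/75357) = 16695949/67494753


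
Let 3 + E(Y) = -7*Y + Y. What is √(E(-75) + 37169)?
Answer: 4*√2351 ≈ 193.95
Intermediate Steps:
E(Y) = -3 - 6*Y (E(Y) = -3 + (-7*Y + Y) = -3 - 6*Y)
√(E(-75) + 37169) = √((-3 - 6*(-75)) + 37169) = √((-3 + 450) + 37169) = √(447 + 37169) = √37616 = 4*√2351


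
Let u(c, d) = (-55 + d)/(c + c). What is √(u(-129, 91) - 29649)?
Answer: 3*I*√6091251/43 ≈ 172.19*I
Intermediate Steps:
u(c, d) = (-55 + d)/(2*c) (u(c, d) = (-55 + d)/((2*c)) = (-55 + d)*(1/(2*c)) = (-55 + d)/(2*c))
√(u(-129, 91) - 29649) = √((½)*(-55 + 91)/(-129) - 29649) = √((½)*(-1/129)*36 - 29649) = √(-6/43 - 29649) = √(-1274913/43) = 3*I*√6091251/43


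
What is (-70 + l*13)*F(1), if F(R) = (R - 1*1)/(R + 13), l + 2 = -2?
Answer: 0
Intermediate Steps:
l = -4 (l = -2 - 2 = -4)
F(R) = (-1 + R)/(13 + R) (F(R) = (R - 1)/(13 + R) = (-1 + R)/(13 + R))
(-70 + l*13)*F(1) = (-70 - 4*13)*((-1 + 1)/(13 + 1)) = (-70 - 52)*(0/14) = -61*0/7 = -122*0 = 0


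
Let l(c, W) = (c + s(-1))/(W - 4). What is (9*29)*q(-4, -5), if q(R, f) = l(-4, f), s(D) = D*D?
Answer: 87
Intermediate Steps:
s(D) = D**2
l(c, W) = (1 + c)/(-4 + W) (l(c, W) = (c + (-1)**2)/(W - 4) = (c + 1)/(-4 + W) = (1 + c)/(-4 + W))
q(R, f) = -3/(-4 + f) (q(R, f) = (1 - 4)/(-4 + f) = -3/(-4 + f))
(9*29)*q(-4, -5) = (9*29)*(-3/(-4 - 5)) = 261*(-3/(-9)) = 261*(-3*(-1/9)) = 261*(1/3) = 87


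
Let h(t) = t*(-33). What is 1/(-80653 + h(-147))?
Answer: -1/75802 ≈ -1.3192e-5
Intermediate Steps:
h(t) = -33*t
1/(-80653 + h(-147)) = 1/(-80653 - 33*(-147)) = 1/(-80653 + 4851) = 1/(-75802) = -1/75802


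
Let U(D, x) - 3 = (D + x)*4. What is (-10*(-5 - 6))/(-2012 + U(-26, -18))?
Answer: -22/437 ≈ -0.050343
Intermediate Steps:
U(D, x) = 3 + 4*D + 4*x (U(D, x) = 3 + (D + x)*4 = 3 + (4*D + 4*x) = 3 + 4*D + 4*x)
(-10*(-5 - 6))/(-2012 + U(-26, -18)) = (-10*(-5 - 6))/(-2012 + (3 + 4*(-26) + 4*(-18))) = (-10*(-11))/(-2012 + (3 - 104 - 72)) = 110/(-2012 - 173) = 110/(-2185) = -1/2185*110 = -22/437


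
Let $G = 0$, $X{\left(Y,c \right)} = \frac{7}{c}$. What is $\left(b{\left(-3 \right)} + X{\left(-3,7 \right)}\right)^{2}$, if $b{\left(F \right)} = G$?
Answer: $1$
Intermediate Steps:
$b{\left(F \right)} = 0$
$\left(b{\left(-3 \right)} + X{\left(-3,7 \right)}\right)^{2} = \left(0 + \frac{7}{7}\right)^{2} = \left(0 + 7 \cdot \frac{1}{7}\right)^{2} = \left(0 + 1\right)^{2} = 1^{2} = 1$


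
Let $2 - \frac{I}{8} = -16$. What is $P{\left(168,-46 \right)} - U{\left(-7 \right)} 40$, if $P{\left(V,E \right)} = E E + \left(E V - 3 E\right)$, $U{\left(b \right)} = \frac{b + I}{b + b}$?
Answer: $- \frac{35578}{7} \approx -5082.6$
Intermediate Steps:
$I = 144$ ($I = 16 - -128 = 16 + 128 = 144$)
$U{\left(b \right)} = \frac{144 + b}{2 b}$ ($U{\left(b \right)} = \frac{b + 144}{b + b} = \frac{144 + b}{2 b}$)
$P{\left(V,E \right)} = E^{2} - 3 E + E V$ ($P{\left(V,E \right)} = E^{2} + \left(- 3 E + E V\right) = E^{2} - 3 E + E V$)
$P{\left(168,-46 \right)} - U{\left(-7 \right)} 40 = - 46 \left(-3 - 46 + 168\right) - \frac{144 - 7}{2 \left(-7\right)} 40 = \left(-46\right) 119 - \frac{1}{2} \left(- \frac{1}{7}\right) 137 \cdot 40 = -5474 - \left(- \frac{137}{14}\right) 40 = -5474 - - \frac{2740}{7} = -5474 + \frac{2740}{7} = - \frac{35578}{7}$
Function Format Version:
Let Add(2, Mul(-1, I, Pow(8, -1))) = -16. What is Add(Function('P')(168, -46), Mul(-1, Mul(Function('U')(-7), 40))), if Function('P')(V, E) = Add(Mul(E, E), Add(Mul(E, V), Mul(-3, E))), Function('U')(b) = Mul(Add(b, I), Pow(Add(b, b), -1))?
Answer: Rational(-35578, 7) ≈ -5082.6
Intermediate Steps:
I = 144 (I = Add(16, Mul(-8, -16)) = Add(16, 128) = 144)
Function('U')(b) = Mul(Rational(1, 2), Pow(b, -1), Add(144, b)) (Function('U')(b) = Mul(Add(b, 144), Pow(Add(b, b), -1)) = Mul(Add(144, b), Pow(Mul(2, b), -1)) = Mul(Add(144, b), Mul(Rational(1, 2), Pow(b, -1))) = Mul(Rational(1, 2), Pow(b, -1), Add(144, b)))
Function('P')(V, E) = Add(Pow(E, 2), Mul(-3, E), Mul(E, V)) (Function('P')(V, E) = Add(Pow(E, 2), Add(Mul(-3, E), Mul(E, V))) = Add(Pow(E, 2), Mul(-3, E), Mul(E, V)))
Add(Function('P')(168, -46), Mul(-1, Mul(Function('U')(-7), 40))) = Add(Mul(-46, Add(-3, -46, 168)), Mul(-1, Mul(Mul(Rational(1, 2), Pow(-7, -1), Add(144, -7)), 40))) = Add(Mul(-46, 119), Mul(-1, Mul(Mul(Rational(1, 2), Rational(-1, 7), 137), 40))) = Add(-5474, Mul(-1, Mul(Rational(-137, 14), 40))) = Add(-5474, Mul(-1, Rational(-2740, 7))) = Add(-5474, Rational(2740, 7)) = Rational(-35578, 7)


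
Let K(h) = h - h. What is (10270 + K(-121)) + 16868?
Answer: 27138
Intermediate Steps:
K(h) = 0
(10270 + K(-121)) + 16868 = (10270 + 0) + 16868 = 10270 + 16868 = 27138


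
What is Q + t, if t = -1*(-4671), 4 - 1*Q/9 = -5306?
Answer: 52461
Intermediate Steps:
Q = 47790 (Q = 36 - 9*(-5306) = 36 + 47754 = 47790)
t = 4671
Q + t = 47790 + 4671 = 52461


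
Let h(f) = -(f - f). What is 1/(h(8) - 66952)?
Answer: -1/66952 ≈ -1.4936e-5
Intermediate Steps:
h(f) = 0 (h(f) = -1*0 = 0)
1/(h(8) - 66952) = 1/(0 - 66952) = 1/(-66952) = -1/66952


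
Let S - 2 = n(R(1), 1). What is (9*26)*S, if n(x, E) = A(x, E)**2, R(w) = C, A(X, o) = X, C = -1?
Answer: 702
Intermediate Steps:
R(w) = -1
n(x, E) = x**2
S = 3 (S = 2 + (-1)**2 = 2 + 1 = 3)
(9*26)*S = (9*26)*3 = 234*3 = 702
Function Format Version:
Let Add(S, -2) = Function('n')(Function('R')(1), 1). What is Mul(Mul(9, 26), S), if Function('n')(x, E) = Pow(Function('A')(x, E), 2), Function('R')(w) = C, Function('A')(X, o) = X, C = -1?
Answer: 702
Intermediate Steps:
Function('R')(w) = -1
Function('n')(x, E) = Pow(x, 2)
S = 3 (S = Add(2, Pow(-1, 2)) = Add(2, 1) = 3)
Mul(Mul(9, 26), S) = Mul(Mul(9, 26), 3) = Mul(234, 3) = 702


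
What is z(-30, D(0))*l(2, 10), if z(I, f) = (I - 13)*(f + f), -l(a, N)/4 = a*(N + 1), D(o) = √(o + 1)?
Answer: 7568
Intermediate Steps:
D(o) = √(1 + o)
l(a, N) = -4*a*(1 + N) (l(a, N) = -4*a*(N + 1) = -4*a*(1 + N))
z(I, f) = 2*f*(-13 + I) (z(I, f) = (-13 + I)*(2*f) = 2*f*(-13 + I))
z(-30, D(0))*l(2, 10) = (2*√(1 + 0)*(-13 - 30))*(-4*2*(1 + 10)) = (2*√1*(-43))*(-4*2*11) = (2*1*(-43))*(-88) = -86*(-88) = 7568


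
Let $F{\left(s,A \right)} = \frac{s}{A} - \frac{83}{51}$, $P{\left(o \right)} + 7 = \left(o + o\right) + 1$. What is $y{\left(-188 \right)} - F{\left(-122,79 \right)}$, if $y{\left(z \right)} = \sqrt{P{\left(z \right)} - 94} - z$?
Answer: $\frac{770231}{4029} + 2 i \sqrt{119} \approx 191.17 + 21.817 i$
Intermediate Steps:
$P{\left(o \right)} = -6 + 2 o$ ($P{\left(o \right)} = -7 + \left(\left(o + o\right) + 1\right) = -7 + \left(2 o + 1\right) = -7 + \left(1 + 2 o\right) = -6 + 2 o$)
$F{\left(s,A \right)} = - \frac{83}{51} + \frac{s}{A}$ ($F{\left(s,A \right)} = \frac{s}{A} - \frac{83}{51} = - \frac{83}{51} + \frac{s}{A}$)
$y{\left(z \right)} = \sqrt{-100 + 2 z} - z$ ($y{\left(z \right)} = \sqrt{\left(-6 + 2 z\right) - 94} - z = \sqrt{-100 + 2 z} - z$)
$y{\left(-188 \right)} - F{\left(-122,79 \right)} = \left(\sqrt{-100 + 2 \left(-188\right)} - -188\right) - \left(- \frac{83}{51} - \frac{122}{79}\right) = \left(\sqrt{-100 - 376} + 188\right) - \left(- \frac{83}{51} - \frac{122}{79}\right) = \left(\sqrt{-476} + 188\right) - \left(- \frac{83}{51} - \frac{122}{79}\right) = \left(2 i \sqrt{119} + 188\right) - - \frac{12779}{4029} = \left(188 + 2 i \sqrt{119}\right) + \frac{12779}{4029} = \frac{770231}{4029} + 2 i \sqrt{119}$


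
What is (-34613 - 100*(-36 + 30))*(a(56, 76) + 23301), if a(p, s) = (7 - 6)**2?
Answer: -792570926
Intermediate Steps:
a(p, s) = 1 (a(p, s) = 1**2 = 1)
(-34613 - 100*(-36 + 30))*(a(56, 76) + 23301) = (-34613 - 100*(-36 + 30))*(1 + 23301) = (-34613 - 100*(-6))*23302 = (-34613 + 600)*23302 = -34013*23302 = -792570926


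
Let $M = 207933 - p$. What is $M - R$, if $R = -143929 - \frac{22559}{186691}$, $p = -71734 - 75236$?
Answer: $\frac{93127467471}{186691} \approx 4.9883 \cdot 10^{5}$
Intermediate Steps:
$p = -146970$
$M = 354903$ ($M = 207933 - -146970 = 207933 + 146970 = 354903$)
$R = - \frac{26870271498}{186691}$ ($R = -143929 - \frac{22559}{186691} = - \frac{26870271498}{186691} \approx -1.4393 \cdot 10^{5}$)
$M - R = 354903 - - \frac{26870271498}{186691} = 354903 + \frac{26870271498}{186691} = \frac{93127467471}{186691}$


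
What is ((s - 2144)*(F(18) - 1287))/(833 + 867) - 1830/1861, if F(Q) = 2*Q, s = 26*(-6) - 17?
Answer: 5391122187/3163700 ≈ 1704.1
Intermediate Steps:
s = -173 (s = -156 - 17 = -173)
((s - 2144)*(F(18) - 1287))/(833 + 867) - 1830/1861 = ((-173 - 2144)*(2*18 - 1287))/(833 + 867) - 1830/1861 = -2317*(36 - 1287)/1700 - 1830*1/1861 = -2317*(-1251)*(1/1700) - 1830/1861 = 2898567*(1/1700) - 1830/1861 = 2898567/1700 - 1830/1861 = 5391122187/3163700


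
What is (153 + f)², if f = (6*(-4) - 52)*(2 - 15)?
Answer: 1301881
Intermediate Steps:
f = 988 (f = (-24 - 52)*(-13) = -76*(-13) = 988)
(153 + f)² = (153 + 988)² = 1141² = 1301881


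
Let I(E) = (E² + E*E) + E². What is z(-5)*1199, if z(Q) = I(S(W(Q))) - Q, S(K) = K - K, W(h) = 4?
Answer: 5995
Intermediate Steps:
S(K) = 0
I(E) = 3*E² (I(E) = (E² + E²) + E² = 2*E² + E² = 3*E²)
z(Q) = -Q (z(Q) = 3*0² - Q = 3*0 - Q = 0 - Q = -Q)
z(-5)*1199 = -1*(-5)*1199 = 5*1199 = 5995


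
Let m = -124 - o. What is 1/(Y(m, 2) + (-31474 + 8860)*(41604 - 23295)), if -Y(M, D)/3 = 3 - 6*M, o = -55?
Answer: -1/414040977 ≈ -2.4152e-9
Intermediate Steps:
m = -69 (m = -124 - 1*(-55) = -124 + 55 = -69)
Y(M, D) = -9 + 18*M (Y(M, D) = -3*(3 - 6*M) = -9 + 18*M)
1/(Y(m, 2) + (-31474 + 8860)*(41604 - 23295)) = 1/((-9 + 18*(-69)) + (-31474 + 8860)*(41604 - 23295)) = 1/((-9 - 1242) - 22614*18309) = 1/(-1251 - 414039726) = 1/(-414040977) = -1/414040977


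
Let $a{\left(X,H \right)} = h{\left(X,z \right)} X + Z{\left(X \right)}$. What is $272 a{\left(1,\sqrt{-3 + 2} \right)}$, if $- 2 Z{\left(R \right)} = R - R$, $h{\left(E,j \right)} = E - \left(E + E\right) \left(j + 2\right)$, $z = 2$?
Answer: $-1904$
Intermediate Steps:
$h{\left(E,j \right)} = E - 2 E \left(2 + j\right)$
$Z{\left(R \right)} = 0$ ($Z{\left(R \right)} = - \frac{R - R}{2} = \left(- \frac{1}{2}\right) 0 = 0$)
$a{\left(X,H \right)} = - 7 X^{2}$ ($a{\left(X,H \right)} = - X \left(3 + 2 \cdot 2\right) X + 0 = - X \left(3 + 4\right) X + 0 = \left(-1\right) X 7 X + 0 = - 7 X X + 0 = - 7 X^{2} + 0 = - 7 X^{2}$)
$272 a{\left(1,\sqrt{-3 + 2} \right)} = 272 \left(- 7 \cdot 1^{2}\right) = 272 \left(\left(-7\right) 1\right) = 272 \left(-7\right) = -1904$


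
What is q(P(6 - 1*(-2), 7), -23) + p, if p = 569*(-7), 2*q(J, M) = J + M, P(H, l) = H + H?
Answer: -7973/2 ≈ -3986.5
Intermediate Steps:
P(H, l) = 2*H
q(J, M) = J/2 + M/2 (q(J, M) = (J + M)/2 = J/2 + M/2)
p = -3983
q(P(6 - 1*(-2), 7), -23) + p = ((2*(6 - 1*(-2)))/2 + (½)*(-23)) - 3983 = ((2*(6 + 2))/2 - 23/2) - 3983 = ((2*8)/2 - 23/2) - 3983 = ((½)*16 - 23/2) - 3983 = (8 - 23/2) - 3983 = -7/2 - 3983 = -7973/2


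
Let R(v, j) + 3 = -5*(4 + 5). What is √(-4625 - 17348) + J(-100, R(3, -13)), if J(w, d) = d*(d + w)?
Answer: 7104 + I*√21973 ≈ 7104.0 + 148.23*I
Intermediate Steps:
R(v, j) = -48 (R(v, j) = -3 - 5*(4 + 5) = -3 - 5*9 = -3 - 45 = -48)
√(-4625 - 17348) + J(-100, R(3, -13)) = √(-4625 - 17348) - 48*(-48 - 100) = √(-21973) - 48*(-148) = I*√21973 + 7104 = 7104 + I*√21973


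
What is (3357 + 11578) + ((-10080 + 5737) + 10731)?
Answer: 21323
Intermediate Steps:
(3357 + 11578) + ((-10080 + 5737) + 10731) = 14935 + (-4343 + 10731) = 14935 + 6388 = 21323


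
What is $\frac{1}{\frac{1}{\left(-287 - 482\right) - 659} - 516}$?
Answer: $- \frac{1428}{736849} \approx -0.001938$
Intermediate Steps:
$\frac{1}{\frac{1}{\left(-287 - 482\right) - 659} - 516} = \frac{1}{\frac{1}{-769 - 659} - 516} = \frac{1}{\frac{1}{-1428} - 516} = \frac{1}{- \frac{1}{1428} - 516} = \frac{1}{- \frac{736849}{1428}} = - \frac{1428}{736849}$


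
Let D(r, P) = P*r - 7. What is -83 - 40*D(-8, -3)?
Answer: -763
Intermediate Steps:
D(r, P) = -7 + P*r
-83 - 40*D(-8, -3) = -83 - 40*(-7 - 3*(-8)) = -83 - 40*(-7 + 24) = -83 - 40*17 = -83 - 680 = -763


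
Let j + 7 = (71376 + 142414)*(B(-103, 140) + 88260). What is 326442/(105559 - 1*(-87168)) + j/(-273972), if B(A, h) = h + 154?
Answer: -3648610352076107/52801801644 ≈ -69100.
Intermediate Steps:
B(A, h) = 154 + h
j = 18931959653 (j = -7 + (71376 + 142414)*((154 + 140) + 88260) = -7 + 213790*(294 + 88260) = -7 + 213790*88554 = -7 + 18931959660 = 18931959653)
326442/(105559 - 1*(-87168)) + j/(-273972) = 326442/(105559 - 1*(-87168)) + 18931959653/(-273972) = 326442/(105559 + 87168) + 18931959653*(-1/273972) = 326442/192727 - 18931959653/273972 = -3648610352076107/52801801644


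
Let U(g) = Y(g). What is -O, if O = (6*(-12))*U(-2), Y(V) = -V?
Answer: 144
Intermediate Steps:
U(g) = -g
O = -144 (O = (6*(-12))*(-1*(-2)) = -72*2 = -144)
-O = -1*(-144) = 144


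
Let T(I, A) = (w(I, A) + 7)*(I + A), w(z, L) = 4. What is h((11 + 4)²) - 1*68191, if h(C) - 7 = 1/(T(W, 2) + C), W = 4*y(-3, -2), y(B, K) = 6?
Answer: -34842023/511 ≈ -68184.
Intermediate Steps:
W = 24 (W = 4*6 = 24)
T(I, A) = 11*A + 11*I (T(I, A) = (4 + 7)*(I + A) = 11*(A + I) = 11*A + 11*I)
h(C) = 7 + 1/(286 + C) (h(C) = 7 + 1/((11*2 + 11*24) + C) = 7 + 1/((22 + 264) + C) = 7 + 1/(286 + C))
h((11 + 4)²) - 1*68191 = (2003 + 7*(11 + 4)²)/(286 + (11 + 4)²) - 1*68191 = (2003 + 7*15²)/(286 + 15²) - 68191 = (2003 + 7*225)/(286 + 225) - 68191 = (2003 + 1575)/511 - 68191 = (1/511)*3578 - 68191 = 3578/511 - 68191 = -34842023/511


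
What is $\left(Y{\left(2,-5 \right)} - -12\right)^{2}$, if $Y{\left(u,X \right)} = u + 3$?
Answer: $289$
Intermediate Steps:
$Y{\left(u,X \right)} = 3 + u$
$\left(Y{\left(2,-5 \right)} - -12\right)^{2} = \left(\left(3 + 2\right) - -12\right)^{2} = \left(5 + \left(-8 + 20\right)\right)^{2} = \left(5 + 12\right)^{2} = 17^{2} = 289$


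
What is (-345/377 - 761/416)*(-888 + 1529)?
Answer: -21222869/12064 ≈ -1759.2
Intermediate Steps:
(-345/377 - 761/416)*(-888 + 1529) = (-345*1/377 - 761*1/416)*641 = (-345/377 - 761/416)*641 = -33109/12064*641 = -21222869/12064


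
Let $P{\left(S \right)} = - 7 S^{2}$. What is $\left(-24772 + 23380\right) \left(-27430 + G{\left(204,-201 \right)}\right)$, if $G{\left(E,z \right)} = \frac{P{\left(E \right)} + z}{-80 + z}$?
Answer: $\frac{10323513264}{281} \approx 3.6738 \cdot 10^{7}$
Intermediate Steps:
$G{\left(E,z \right)} = \frac{z - 7 E^{2}}{-80 + z}$ ($G{\left(E,z \right)} = \frac{- 7 E^{2} + z}{-80 + z} = \frac{z - 7 E^{2}}{-80 + z}$)
$\left(-24772 + 23380\right) \left(-27430 + G{\left(204,-201 \right)}\right) = \left(-24772 + 23380\right) \left(-27430 + \frac{-201 - 7 \cdot 204^{2}}{-80 - 201}\right) = - 1392 \left(-27430 + \frac{-201 - 291312}{-281}\right) = - 1392 \left(-27430 - \frac{-201 - 291312}{281}\right) = - 1392 \left(-27430 - - \frac{291513}{281}\right) = - 1392 \left(-27430 + \frac{291513}{281}\right) = \left(-1392\right) \left(- \frac{7416317}{281}\right) = \frac{10323513264}{281}$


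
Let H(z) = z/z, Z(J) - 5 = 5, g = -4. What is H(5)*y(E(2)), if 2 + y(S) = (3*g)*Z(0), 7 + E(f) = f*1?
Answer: -122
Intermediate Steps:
Z(J) = 10 (Z(J) = 5 + 5 = 10)
E(f) = -7 + f (E(f) = -7 + f*1 = -7 + f)
H(z) = 1
y(S) = -122 (y(S) = -2 + (3*(-4))*10 = -2 - 12*10 = -2 - 120 = -122)
H(5)*y(E(2)) = 1*(-122) = -122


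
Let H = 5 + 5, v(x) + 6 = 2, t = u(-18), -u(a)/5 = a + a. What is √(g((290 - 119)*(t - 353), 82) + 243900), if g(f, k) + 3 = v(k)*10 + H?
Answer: 13*√1443 ≈ 493.83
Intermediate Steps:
u(a) = -10*a (u(a) = -5*(a + a) = -10*a)
t = 180 (t = -10*(-18) = 180)
v(x) = -4 (v(x) = -6 + 2 = -4)
H = 10
g(f, k) = -33 (g(f, k) = -3 + (-4*10 + 10) = -3 + (-40 + 10) = -3 - 30 = -33)
√(g((290 - 119)*(t - 353), 82) + 243900) = √(-33 + 243900) = √243867 = 13*√1443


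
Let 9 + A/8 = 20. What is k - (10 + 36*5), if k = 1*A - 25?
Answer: -127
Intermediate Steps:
A = 88 (A = -72 + 8*20 = -72 + 160 = 88)
k = 63 (k = 1*88 - 25 = 88 - 25 = 63)
k - (10 + 36*5) = 63 - (10 + 36*5) = 63 - (10 + 180) = 63 - 1*190 = 63 - 190 = -127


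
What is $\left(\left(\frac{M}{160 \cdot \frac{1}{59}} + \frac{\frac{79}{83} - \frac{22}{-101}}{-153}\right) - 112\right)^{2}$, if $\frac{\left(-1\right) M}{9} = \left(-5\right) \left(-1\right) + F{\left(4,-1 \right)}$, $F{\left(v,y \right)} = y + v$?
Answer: $\frac{12632891596576529041}{658024077920400} \approx 19198.0$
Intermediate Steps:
$F{\left(v,y \right)} = v + y$
$M = -72$ ($M = - 9 \left(\left(-5\right) \left(-1\right) + \left(4 - 1\right)\right) = - 9 \left(5 + 3\right) = \left(-9\right) 8 = -72$)
$\left(\left(\frac{M}{160 \cdot \frac{1}{59}} + \frac{\frac{79}{83} - \frac{22}{-101}}{-153}\right) - 112\right)^{2} = \left(\left(- \frac{72}{160 \cdot \frac{1}{59}} + \frac{\frac{79}{83} - \frac{22}{-101}}{-153}\right) - 112\right)^{2} = \left(\left(- \frac{72}{160 \cdot \frac{1}{59}} + \left(79 \cdot \frac{1}{83} - - \frac{22}{101}\right) \left(- \frac{1}{153}\right)\right) - 112\right)^{2} = \left(\left(- \frac{72}{\frac{160}{59}} + \left(\frac{79}{83} + \frac{22}{101}\right) \left(- \frac{1}{153}\right)\right) - 112\right)^{2} = \left(\left(\left(-72\right) \frac{59}{160} + \frac{9805}{8383} \left(- \frac{1}{153}\right)\right) - 112\right)^{2} = \left(\left(- \frac{531}{20} - \frac{9805}{1282599}\right) - 112\right)^{2} = \left(- \frac{681256169}{25651980} - 112\right)^{2} = \left(- \frac{3554277929}{25651980}\right)^{2} = \frac{12632891596576529041}{658024077920400}$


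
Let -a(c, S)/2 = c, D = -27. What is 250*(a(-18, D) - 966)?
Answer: -232500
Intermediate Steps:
a(c, S) = -2*c
250*(a(-18, D) - 966) = 250*(-2*(-18) - 966) = 250*(36 - 966) = 250*(-930) = -232500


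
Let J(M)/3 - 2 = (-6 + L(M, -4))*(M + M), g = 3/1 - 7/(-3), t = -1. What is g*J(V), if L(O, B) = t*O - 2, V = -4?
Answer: 544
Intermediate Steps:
L(O, B) = -2 - O (L(O, B) = -O - 2 = -2 - O)
g = 16/3 (g = 3*1 - 7*(-⅓) = 3 + 7/3 = 16/3 ≈ 5.3333)
J(M) = 6 + 6*M*(-8 - M) (J(M) = 6 + 3*((-6 + (-2 - M))*(M + M)) = 6 + 3*((-8 - M)*(2*M)) = 6 + 3*(2*M*(-8 - M)) = 6 + 6*M*(-8 - M))
g*J(V) = 16*(6 - 48*(-4) - 6*(-4)²)/3 = 16*(6 + 192 - 6*16)/3 = 16*(6 + 192 - 96)/3 = (16/3)*102 = 544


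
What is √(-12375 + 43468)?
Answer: √31093 ≈ 176.33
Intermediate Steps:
√(-12375 + 43468) = √31093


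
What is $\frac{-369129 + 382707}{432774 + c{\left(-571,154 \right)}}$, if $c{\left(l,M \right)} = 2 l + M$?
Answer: $\frac{6789}{215893} \approx 0.031446$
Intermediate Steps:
$c{\left(l,M \right)} = M + 2 l$
$\frac{-369129 + 382707}{432774 + c{\left(-571,154 \right)}} = \frac{-369129 + 382707}{432774 + \left(154 + 2 \left(-571\right)\right)} = \frac{13578}{432774 + \left(154 - 1142\right)} = \frac{13578}{432774 - 988} = \frac{13578}{431786} = 13578 \cdot \frac{1}{431786} = \frac{6789}{215893}$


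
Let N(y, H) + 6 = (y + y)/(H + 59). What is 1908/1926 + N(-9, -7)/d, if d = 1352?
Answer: 3708457/3761264 ≈ 0.98596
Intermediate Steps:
N(y, H) = -6 + 2*y/(59 + H) (N(y, H) = -6 + (y + y)/(H + 59) = -6 + (2*y)/(59 + H) = -6 + 2*y/(59 + H))
1908/1926 + N(-9, -7)/d = 1908/1926 + (2*(-177 - 9 - 3*(-7))/(59 - 7))/1352 = 1908*(1/1926) + (2*(-177 - 9 + 21)/52)*(1/1352) = 106/107 + (2*(1/52)*(-165))*(1/1352) = 106/107 - 165/26*1/1352 = 106/107 - 165/35152 = 3708457/3761264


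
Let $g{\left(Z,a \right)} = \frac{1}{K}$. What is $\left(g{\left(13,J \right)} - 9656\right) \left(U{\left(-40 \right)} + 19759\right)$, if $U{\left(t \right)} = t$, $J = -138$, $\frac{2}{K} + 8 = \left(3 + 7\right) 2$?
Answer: $-190288350$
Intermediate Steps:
$K = \frac{1}{6}$ ($K = \frac{2}{-8 + \left(3 + 7\right) 2} = \frac{2}{-8 + 10 \cdot 2} = \frac{2}{-8 + 20} = \frac{2}{12} = 2 \cdot \frac{1}{12} = \frac{1}{6} \approx 0.16667$)
$g{\left(Z,a \right)} = 6$ ($g{\left(Z,a \right)} = \frac{1}{\frac{1}{6}} = 6$)
$\left(g{\left(13,J \right)} - 9656\right) \left(U{\left(-40 \right)} + 19759\right) = \left(6 - 9656\right) \left(-40 + 19759\right) = \left(-9650\right) 19719 = -190288350$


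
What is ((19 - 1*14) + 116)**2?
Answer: 14641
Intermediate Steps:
((19 - 1*14) + 116)**2 = ((19 - 14) + 116)**2 = (5 + 116)**2 = 121**2 = 14641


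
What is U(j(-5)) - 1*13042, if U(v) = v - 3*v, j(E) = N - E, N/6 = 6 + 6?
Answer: -13196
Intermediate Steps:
N = 72 (N = 6*(6 + 6) = 6*12 = 72)
j(E) = 72 - E
U(v) = -2*v
U(j(-5)) - 1*13042 = -2*(72 - 1*(-5)) - 1*13042 = -2*(72 + 5) - 13042 = -2*77 - 13042 = -154 - 13042 = -13196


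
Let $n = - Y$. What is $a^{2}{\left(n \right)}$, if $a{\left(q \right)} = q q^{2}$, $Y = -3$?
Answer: $729$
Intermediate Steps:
$n = 3$ ($n = \left(-1\right) \left(-3\right) = 3$)
$a{\left(q \right)} = q^{3}$
$a^{2}{\left(n \right)} = \left(3^{3}\right)^{2} = 27^{2} = 729$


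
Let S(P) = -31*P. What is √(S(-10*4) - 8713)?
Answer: I*√7473 ≈ 86.447*I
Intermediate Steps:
√(S(-10*4) - 8713) = √(-(-310)*4 - 8713) = √(-31*(-40) - 8713) = √(1240 - 8713) = √(-7473) = I*√7473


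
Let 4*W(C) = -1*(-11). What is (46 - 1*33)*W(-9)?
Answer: 143/4 ≈ 35.750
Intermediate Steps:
W(C) = 11/4 (W(C) = (-1*(-11))/4 = (¼)*11 = 11/4)
(46 - 1*33)*W(-9) = (46 - 1*33)*(11/4) = (46 - 33)*(11/4) = 13*(11/4) = 143/4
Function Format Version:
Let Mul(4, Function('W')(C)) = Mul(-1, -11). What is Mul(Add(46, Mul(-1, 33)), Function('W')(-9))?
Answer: Rational(143, 4) ≈ 35.750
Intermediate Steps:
Function('W')(C) = Rational(11, 4) (Function('W')(C) = Mul(Rational(1, 4), Mul(-1, -11)) = Mul(Rational(1, 4), 11) = Rational(11, 4))
Mul(Add(46, Mul(-1, 33)), Function('W')(-9)) = Mul(Add(46, Mul(-1, 33)), Rational(11, 4)) = Mul(Add(46, -33), Rational(11, 4)) = Mul(13, Rational(11, 4)) = Rational(143, 4)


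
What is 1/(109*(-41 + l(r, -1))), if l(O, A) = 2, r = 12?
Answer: -1/4251 ≈ -0.00023524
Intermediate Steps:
1/(109*(-41 + l(r, -1))) = 1/(109*(-41 + 2)) = 1/(109*(-39)) = 1/(-4251) = -1/4251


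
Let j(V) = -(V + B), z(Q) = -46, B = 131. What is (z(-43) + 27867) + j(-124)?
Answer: 27814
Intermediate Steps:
j(V) = -131 - V (j(V) = -(V + 131) = -(131 + V) = -131 - V)
(z(-43) + 27867) + j(-124) = (-46 + 27867) + (-131 - 1*(-124)) = 27821 + (-131 + 124) = 27821 - 7 = 27814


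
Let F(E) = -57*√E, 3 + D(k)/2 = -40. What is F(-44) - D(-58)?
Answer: 86 - 114*I*√11 ≈ 86.0 - 378.1*I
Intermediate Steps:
D(k) = -86 (D(k) = -6 + 2*(-40) = -6 - 80 = -86)
F(-44) - D(-58) = -114*I*√11 - 1*(-86) = -114*I*√11 + 86 = 86 - 114*I*√11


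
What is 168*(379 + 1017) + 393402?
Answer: 627930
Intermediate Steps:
168*(379 + 1017) + 393402 = 168*1396 + 393402 = 234528 + 393402 = 627930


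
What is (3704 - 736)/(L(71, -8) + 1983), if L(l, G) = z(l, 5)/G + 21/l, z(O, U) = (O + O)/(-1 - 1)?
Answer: 1685824/1131553 ≈ 1.4898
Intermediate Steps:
z(O, U) = -O (z(O, U) = (2*O)/(-2) = (2*O)*(-1/2) = -O)
L(l, G) = 21/l - l/G (L(l, G) = (-l)/G + 21/l = -l/G + 21/l = 21/l - l/G)
(3704 - 736)/(L(71, -8) + 1983) = (3704 - 736)/((21/71 - 1*71/(-8)) + 1983) = 2968/((21*(1/71) - 1*71*(-1/8)) + 1983) = 2968/((21/71 + 71/8) + 1983) = 2968/(5209/568 + 1983) = 2968/(1131553/568) = 2968*(568/1131553) = 1685824/1131553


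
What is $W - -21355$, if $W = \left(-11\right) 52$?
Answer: $20783$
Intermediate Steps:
$W = -572$
$W - -21355 = -572 - -21355 = -572 + 21355 = 20783$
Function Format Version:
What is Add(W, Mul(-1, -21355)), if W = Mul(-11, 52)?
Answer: 20783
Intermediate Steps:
W = -572
Add(W, Mul(-1, -21355)) = Add(-572, Mul(-1, -21355)) = Add(-572, 21355) = 20783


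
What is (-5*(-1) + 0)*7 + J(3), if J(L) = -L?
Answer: 32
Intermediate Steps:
(-5*(-1) + 0)*7 + J(3) = (-5*(-1) + 0)*7 - 1*3 = (5 + 0)*7 - 3 = 5*7 - 3 = 35 - 3 = 32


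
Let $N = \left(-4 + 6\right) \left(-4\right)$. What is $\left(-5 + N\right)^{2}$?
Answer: $169$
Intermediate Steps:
$N = -8$ ($N = 2 \left(-4\right) = -8$)
$\left(-5 + N\right)^{2} = \left(-5 - 8\right)^{2} = \left(-13\right)^{2} = 169$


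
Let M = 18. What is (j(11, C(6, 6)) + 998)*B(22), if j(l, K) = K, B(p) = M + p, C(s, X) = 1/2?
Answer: 39940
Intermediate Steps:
C(s, X) = ½
B(p) = 18 + p
(j(11, C(6, 6)) + 998)*B(22) = (½ + 998)*(18 + 22) = (1997/2)*40 = 39940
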